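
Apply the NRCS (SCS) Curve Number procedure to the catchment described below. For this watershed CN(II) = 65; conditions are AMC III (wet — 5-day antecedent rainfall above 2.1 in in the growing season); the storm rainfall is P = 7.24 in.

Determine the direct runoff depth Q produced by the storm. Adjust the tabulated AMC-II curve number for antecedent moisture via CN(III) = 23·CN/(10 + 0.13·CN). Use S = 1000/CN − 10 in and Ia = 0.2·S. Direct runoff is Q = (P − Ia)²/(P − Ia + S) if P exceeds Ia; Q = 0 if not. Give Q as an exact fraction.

Wet (AMC III): CN(III) = 23·65/(10 + 0.13·65) = 1495/(369/20) = 29900/369 ≈ 81.030
Retention S: 1000/CN − 10 with CN=81.030 → S = 700/299 ≈ 2.341 in
Initial abstraction Ia = S/5 = (700/299)/5 = 140/299 ≈ 0.468 in
Since P=7.240 > Ia=0.468: effective rainfall P−Ia = 50619/7475 in
Runoff Q = (P−Ia)²/(P−Ia+S) = (6.772)²/(6.772+2.341) = 2562283161/509189525 ≈ 5.032 in

Q = 2562283161/509189525 in ≈ 5.032 in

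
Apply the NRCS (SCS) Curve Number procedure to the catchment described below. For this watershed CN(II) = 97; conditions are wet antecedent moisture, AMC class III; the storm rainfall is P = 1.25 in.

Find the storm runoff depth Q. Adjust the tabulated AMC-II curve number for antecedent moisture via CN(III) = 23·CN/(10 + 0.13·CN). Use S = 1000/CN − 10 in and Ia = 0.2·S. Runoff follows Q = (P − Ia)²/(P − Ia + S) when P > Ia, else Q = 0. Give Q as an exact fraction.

Q = 23827445/21622852 in ≈ 1.102 in

Adjust CN=97 to AMC III: 23·97/(10 + 0.13·97) → 2231 ÷ (2261/100) = 223100/2261 ≈ 98.673
Max retention: S = 1000/(223100/2261) − 10 = 300/2231 in (≈ 0.134 in)
Ia = 0.2·(300/2231) = 60/2231 in ≈ 0.027 in
P − Ia = 1.250 − 0.027 = 10915/8924 ≈ 1.223 in (> 0, runoff occurs)
Runoff Q = (P−Ia)²/(P−Ia+S) = (1.223)²/(1.223+0.134) = 23827445/21622852 ≈ 1.102 in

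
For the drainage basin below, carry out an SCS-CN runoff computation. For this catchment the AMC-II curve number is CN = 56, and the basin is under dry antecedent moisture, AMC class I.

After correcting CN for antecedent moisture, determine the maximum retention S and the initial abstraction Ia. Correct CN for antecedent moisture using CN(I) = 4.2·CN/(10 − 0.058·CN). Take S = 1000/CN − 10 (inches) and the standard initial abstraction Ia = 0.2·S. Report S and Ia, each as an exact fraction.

S = 2750/147 in ≈ 18.707 in; Ia = 550/147 in ≈ 3.741 in

Adjust CN=56 to AMC I: 4.2·56/(10 − 0.058·56) → (1176/5) ÷ (844/125) = 7350/211 ≈ 34.834
S = 1000/(7350/211) − 10 = 2750/147 in ≈ 18.707 in
Ia = 0.2·(2750/147) = 550/147 in ≈ 3.741 in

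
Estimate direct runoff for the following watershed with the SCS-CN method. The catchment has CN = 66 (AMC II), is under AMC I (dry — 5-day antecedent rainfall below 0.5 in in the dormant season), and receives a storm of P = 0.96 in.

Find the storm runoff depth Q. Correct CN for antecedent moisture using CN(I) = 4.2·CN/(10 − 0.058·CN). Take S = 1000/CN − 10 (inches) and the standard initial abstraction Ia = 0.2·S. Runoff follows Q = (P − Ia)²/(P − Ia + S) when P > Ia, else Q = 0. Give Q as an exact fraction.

Dry (AMC I): CN(I) = 4.2·66/(10 − 0.058·66) = (1386/5)/(1543/250) = 69300/1543 ≈ 44.913
Max retention: S = 1000/(69300/1543) − 10 = 8500/693 in (≈ 12.266 in)
Initial abstraction Ia = S/5 = (8500/693)/5 = 1700/693 ≈ 2.453 in
P = 0.960 ≤ Ia = 2.453 in: entire storm abstracted, Q = 0.

Q = 0 in ≈ 0.000 in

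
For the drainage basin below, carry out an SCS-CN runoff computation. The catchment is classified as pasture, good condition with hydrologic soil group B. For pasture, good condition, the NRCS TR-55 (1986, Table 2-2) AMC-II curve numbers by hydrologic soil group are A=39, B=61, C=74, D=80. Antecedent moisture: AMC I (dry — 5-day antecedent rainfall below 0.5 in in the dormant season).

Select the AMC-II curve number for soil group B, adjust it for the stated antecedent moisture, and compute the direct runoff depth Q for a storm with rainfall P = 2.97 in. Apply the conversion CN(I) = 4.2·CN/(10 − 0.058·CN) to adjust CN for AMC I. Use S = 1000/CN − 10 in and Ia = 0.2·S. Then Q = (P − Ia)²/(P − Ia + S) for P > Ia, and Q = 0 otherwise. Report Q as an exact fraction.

Q = 0 in ≈ 0.000 in

NRCS table: pasture, good condition, soil group B → CN(II) = 61
CN(I) from CN(II)=61: (4.2·61)/(10 − 0.058·61) = 42700/1077 ≈ 39.647
Max retention: S = 1000/(42700/1077) − 10 = 6500/427 in (≈ 15.222 in)
Ia = 0.2S: 0.2·15.222 = 3.044 in (exactly 1300/427)
P = 2.970 ≤ Ia = 3.044 in: entire storm abstracted, Q = 0.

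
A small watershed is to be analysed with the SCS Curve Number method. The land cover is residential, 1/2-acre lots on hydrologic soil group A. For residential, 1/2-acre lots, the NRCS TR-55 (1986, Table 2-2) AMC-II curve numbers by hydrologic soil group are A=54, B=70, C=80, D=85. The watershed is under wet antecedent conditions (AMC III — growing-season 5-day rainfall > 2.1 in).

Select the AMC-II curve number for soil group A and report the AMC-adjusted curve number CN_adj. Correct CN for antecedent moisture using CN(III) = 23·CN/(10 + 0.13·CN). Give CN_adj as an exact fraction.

CN_adj = 2700/37 ≈ 72.973

NRCS table: residential, 1/2-acre lots, soil group A → CN(II) = 54
Wet (AMC III): CN(III) = 23·54/(10 + 0.13·54) = 1242/(851/50) = 2700/37 ≈ 72.973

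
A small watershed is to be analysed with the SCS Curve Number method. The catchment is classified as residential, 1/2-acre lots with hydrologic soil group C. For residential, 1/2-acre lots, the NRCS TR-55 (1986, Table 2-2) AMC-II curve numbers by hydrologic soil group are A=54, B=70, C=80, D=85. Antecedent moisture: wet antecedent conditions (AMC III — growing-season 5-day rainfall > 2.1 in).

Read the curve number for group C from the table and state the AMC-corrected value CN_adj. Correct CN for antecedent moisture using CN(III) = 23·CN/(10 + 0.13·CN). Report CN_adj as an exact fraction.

CN_adj = 4600/51 ≈ 90.196

NRCS table: residential, 1/2-acre lots, soil group C → CN(II) = 80
CN(III) from CN(II)=80: (23·80)/(10 + 0.13·80) = 4600/51 ≈ 90.196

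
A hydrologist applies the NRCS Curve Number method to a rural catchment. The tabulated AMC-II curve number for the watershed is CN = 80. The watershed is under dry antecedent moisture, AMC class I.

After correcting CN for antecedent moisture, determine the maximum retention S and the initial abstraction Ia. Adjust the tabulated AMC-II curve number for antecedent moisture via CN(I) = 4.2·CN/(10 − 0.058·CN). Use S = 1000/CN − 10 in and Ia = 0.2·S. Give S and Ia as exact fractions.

Adjust CN=80 to AMC I: 4.2·80/(10 − 0.058·80) → 336 ÷ (134/25) = 4200/67 ≈ 62.687
Max retention: S = 1000/(4200/67) − 10 = 125/21 in (≈ 5.952 in)
Ia = 0.2S: 0.2·5.952 = 1.190 in (exactly 25/21)

S = 125/21 in ≈ 5.952 in; Ia = 25/21 in ≈ 1.190 in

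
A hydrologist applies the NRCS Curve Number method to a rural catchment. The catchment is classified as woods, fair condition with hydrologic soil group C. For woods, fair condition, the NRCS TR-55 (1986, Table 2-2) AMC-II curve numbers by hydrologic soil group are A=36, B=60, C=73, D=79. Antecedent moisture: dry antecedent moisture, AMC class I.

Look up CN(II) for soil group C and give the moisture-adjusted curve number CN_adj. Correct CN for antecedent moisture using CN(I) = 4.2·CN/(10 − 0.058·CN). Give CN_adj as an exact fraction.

CN_adj = 51100/961 ≈ 53.174

NRCS table: woods, fair condition, soil group C → CN(II) = 73
Dry (AMC I): CN(I) = 4.2·73/(10 − 0.058·73) = (1533/5)/(2883/500) = 51100/961 ≈ 53.174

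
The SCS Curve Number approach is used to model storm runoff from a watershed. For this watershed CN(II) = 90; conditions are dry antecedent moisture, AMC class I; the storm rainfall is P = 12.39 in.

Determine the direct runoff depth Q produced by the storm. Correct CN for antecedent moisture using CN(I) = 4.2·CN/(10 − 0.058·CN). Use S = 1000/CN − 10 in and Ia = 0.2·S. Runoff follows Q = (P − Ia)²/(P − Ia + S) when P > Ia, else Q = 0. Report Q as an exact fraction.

Q = 50252637241/5181831900 in ≈ 9.698 in

CN(I) from CN(II)=90: (4.2·90)/(10 − 0.058·90) = 18900/239 ≈ 79.079
Max retention: S = 1000/(18900/239) − 10 = 500/189 in (≈ 2.646 in)
Ia = 0.2·(500/189) = 100/189 in ≈ 0.529 in
Excess rainfall: 12.390 − 0.529 = 11.861 in; P > Ia so Q > 0
Q = (224171/18900)²/((224171/18900) + 500/189) = (50252637241/357210000)/(274171/18900) = 50252637241/5181831900 in ≈ 9.698 in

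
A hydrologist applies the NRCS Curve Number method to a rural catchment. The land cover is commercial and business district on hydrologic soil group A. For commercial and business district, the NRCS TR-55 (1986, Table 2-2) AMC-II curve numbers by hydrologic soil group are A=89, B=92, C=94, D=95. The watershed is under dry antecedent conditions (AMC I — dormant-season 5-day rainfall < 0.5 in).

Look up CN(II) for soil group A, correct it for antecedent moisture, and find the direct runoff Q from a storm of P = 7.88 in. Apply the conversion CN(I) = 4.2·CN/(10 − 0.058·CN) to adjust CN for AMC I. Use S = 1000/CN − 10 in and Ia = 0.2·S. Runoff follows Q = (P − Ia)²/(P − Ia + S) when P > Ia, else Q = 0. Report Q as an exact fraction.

NRCS table: commercial and business district, soil group A → CN(II) = 89
CN(I) from CN(II)=89: (4.2·89)/(10 − 0.058·89) = 186900/2419 ≈ 77.263
Retention S: 1000/CN − 10 with CN=77.263 → S = 5500/1869 ≈ 2.943 in
Ia = 0.2·(5500/1869) = 1100/1869 in ≈ 0.589 in
Excess rainfall: 7.880 − 0.589 = 7.291 in; P > Ia so Q > 0
Q: (340693/46725)² ÷ (478193/46725) = 116071720249/22343567925 in (≈ 5.195 in)

Q = 116071720249/22343567925 in ≈ 5.195 in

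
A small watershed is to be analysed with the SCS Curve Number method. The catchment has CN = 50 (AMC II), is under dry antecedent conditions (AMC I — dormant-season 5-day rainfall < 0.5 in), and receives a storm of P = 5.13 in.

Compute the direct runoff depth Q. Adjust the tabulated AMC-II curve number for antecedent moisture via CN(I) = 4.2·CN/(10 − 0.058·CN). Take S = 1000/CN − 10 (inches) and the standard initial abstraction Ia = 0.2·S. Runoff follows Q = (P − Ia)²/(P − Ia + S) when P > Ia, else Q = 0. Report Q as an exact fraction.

CN(I) from CN(II)=50: (4.2·50)/(10 − 0.058·50) = 2100/71 ≈ 29.577
S = 1000/(2100/71) − 10 = 500/21 in ≈ 23.810 in
Initial abstraction Ia = S/5 = (500/21)/5 = 100/21 ≈ 4.762 in
Since P=5.130 > Ia=4.762: effective rainfall P−Ia = 773/2100 in
Q: (773/2100)² ÷ (50773/2100) = 597529/106623300 in (≈ 0.006 in)

Q = 597529/106623300 in ≈ 0.006 in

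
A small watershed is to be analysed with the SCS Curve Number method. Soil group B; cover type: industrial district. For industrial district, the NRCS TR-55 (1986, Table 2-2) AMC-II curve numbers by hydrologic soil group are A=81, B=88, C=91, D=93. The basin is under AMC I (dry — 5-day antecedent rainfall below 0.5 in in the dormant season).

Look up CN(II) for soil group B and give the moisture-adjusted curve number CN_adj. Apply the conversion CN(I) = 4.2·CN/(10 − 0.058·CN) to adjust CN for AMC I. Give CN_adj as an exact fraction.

NRCS table: industrial district, soil group B → CN(II) = 88
Adjust CN=88 to AMC I: 4.2·88/(10 − 0.058·88) → (1848/5) ÷ (612/125) = 3850/51 ≈ 75.490

CN_adj = 3850/51 ≈ 75.490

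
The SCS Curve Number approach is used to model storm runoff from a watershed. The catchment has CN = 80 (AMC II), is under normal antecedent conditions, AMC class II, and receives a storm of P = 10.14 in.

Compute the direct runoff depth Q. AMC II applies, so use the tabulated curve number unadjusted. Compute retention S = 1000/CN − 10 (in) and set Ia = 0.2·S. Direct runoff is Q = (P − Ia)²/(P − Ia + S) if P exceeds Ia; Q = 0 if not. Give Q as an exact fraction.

CN(II) = 80; AMC II needs no correction.
Retention S: 1000/CN − 10 with CN=80.000 → S = 5/2 ≈ 2.500 in
Ia = 0.2S: 0.2·2.500 = 0.500 in (exactly 1/2)
Excess rainfall: 10.140 − 0.500 = 9.640 in; P > Ia so Q > 0
Q = (241/25)²/((241/25) + 5/2) = (58081/625)/(607/50) = 116162/15175 in ≈ 7.655 in

Q = 116162/15175 in ≈ 7.655 in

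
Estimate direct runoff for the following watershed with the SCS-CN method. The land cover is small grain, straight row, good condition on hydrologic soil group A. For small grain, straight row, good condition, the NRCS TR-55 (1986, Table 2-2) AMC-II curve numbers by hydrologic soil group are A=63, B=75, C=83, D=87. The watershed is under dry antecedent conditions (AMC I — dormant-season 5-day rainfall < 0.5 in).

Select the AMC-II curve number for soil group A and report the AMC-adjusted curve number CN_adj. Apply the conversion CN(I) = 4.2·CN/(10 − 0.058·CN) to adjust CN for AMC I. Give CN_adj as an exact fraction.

CN_adj = 132300/3173 ≈ 41.696

NRCS table: small grain, straight row, good condition, soil group A → CN(II) = 63
CN(I) from CN(II)=63: (4.2·63)/(10 − 0.058·63) = 132300/3173 ≈ 41.696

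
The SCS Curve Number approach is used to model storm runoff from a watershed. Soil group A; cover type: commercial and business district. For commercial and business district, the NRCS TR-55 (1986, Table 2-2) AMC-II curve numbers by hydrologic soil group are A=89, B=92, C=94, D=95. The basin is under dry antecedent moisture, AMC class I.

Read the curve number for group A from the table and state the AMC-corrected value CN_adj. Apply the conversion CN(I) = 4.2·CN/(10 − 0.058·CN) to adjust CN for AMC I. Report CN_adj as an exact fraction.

NRCS table: commercial and business district, soil group A → CN(II) = 89
Adjust CN=89 to AMC I: 4.2·89/(10 − 0.058·89) → (1869/5) ÷ (2419/500) = 186900/2419 ≈ 77.263

CN_adj = 186900/2419 ≈ 77.263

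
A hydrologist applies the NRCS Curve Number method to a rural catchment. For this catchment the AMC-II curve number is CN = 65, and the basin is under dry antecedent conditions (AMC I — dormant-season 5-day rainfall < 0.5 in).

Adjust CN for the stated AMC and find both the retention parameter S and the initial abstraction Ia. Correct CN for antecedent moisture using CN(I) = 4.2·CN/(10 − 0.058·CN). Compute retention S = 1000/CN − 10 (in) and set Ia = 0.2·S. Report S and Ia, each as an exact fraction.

S = 500/39 in ≈ 12.821 in; Ia = 100/39 in ≈ 2.564 in

Adjust CN=65 to AMC I: 4.2·65/(10 − 0.058·65) → 273 ÷ (623/100) = 3900/89 ≈ 43.820
Max retention: S = 1000/(3900/89) − 10 = 500/39 in (≈ 12.821 in)
Ia = 0.2S: 0.2·12.821 = 2.564 in (exactly 100/39)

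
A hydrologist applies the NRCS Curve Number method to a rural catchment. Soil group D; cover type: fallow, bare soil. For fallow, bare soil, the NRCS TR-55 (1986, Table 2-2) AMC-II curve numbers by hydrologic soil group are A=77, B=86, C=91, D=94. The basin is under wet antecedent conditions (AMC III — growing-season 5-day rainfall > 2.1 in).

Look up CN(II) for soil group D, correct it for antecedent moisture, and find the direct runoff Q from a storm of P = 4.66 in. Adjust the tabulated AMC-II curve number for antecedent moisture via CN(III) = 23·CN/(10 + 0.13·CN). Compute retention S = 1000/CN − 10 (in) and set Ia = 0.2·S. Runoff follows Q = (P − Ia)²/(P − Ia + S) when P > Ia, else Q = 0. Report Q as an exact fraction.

NRCS table: fallow, bare soil, soil group D → CN(II) = 94
CN(III) from CN(II)=94: (23·94)/(10 + 0.13·94) = 108100/1111 ≈ 97.300
Retention S: 1000/CN − 10 with CN=97.300 → S = 300/1081 ≈ 0.278 in
Ia = 0.2·(300/1081) = 60/1081 in ≈ 0.056 in
Since P=4.660 > Ia=0.056: effective rainfall P−Ia = 248873/54050 in
Runoff Q = (P−Ia)²/(P−Ia+S) = (4.604)²/(4.604+0.278) = 61937770129/14262335650 ≈ 4.343 in

Q = 61937770129/14262335650 in ≈ 4.343 in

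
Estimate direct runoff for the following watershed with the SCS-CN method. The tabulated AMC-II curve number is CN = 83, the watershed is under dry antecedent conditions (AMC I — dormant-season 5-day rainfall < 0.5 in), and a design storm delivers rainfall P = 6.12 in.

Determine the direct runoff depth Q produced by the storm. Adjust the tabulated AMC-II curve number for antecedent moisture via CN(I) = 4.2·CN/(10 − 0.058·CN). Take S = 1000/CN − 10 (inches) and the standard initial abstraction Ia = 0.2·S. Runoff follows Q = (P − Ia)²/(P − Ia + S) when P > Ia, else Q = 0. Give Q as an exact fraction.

Adjust CN=83 to AMC I: 4.2·83/(10 − 0.058·83) → (1743/5) ÷ (2593/500) = 174300/2593 ≈ 67.219
Max retention: S = 1000/(174300/2593) − 10 = 8500/1743 in (≈ 4.877 in)
Initial abstraction Ia = S/5 = (8500/1743)/5 = 1700/1743 ≈ 0.975 in
Excess rainfall: 6.120 − 0.975 = 5.145 in; P > Ia so Q > 0
Q: (224179/43575)² ÷ (436679/43575) = 173896969/65841825 in (≈ 2.641 in)

Q = 173896969/65841825 in ≈ 2.641 in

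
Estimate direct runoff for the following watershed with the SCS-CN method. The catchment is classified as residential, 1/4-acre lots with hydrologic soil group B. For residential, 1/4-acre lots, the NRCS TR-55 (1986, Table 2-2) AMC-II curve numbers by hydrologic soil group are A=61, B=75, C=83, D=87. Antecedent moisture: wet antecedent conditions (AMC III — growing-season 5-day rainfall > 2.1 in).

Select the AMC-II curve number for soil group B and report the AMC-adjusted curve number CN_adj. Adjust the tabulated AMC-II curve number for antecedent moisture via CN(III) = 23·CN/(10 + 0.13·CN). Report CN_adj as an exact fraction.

NRCS table: residential, 1/4-acre lots, soil group B → CN(II) = 75
Wet (AMC III): CN(III) = 23·75/(10 + 0.13·75) = 1725/(79/4) = 6900/79 ≈ 87.342

CN_adj = 6900/79 ≈ 87.342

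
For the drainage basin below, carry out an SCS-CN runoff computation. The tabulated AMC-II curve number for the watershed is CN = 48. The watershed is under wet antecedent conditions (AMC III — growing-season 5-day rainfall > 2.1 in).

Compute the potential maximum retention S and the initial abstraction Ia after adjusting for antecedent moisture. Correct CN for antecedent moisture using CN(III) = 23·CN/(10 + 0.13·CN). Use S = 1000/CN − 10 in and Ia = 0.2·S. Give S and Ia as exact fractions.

Wet (AMC III): CN(III) = 23·48/(10 + 0.13·48) = 1104/(406/25) = 13800/203 ≈ 67.980
S = 1000/(13800/203) − 10 = 325/69 in ≈ 4.710 in
Initial abstraction Ia = S/5 = (325/69)/5 = 65/69 ≈ 0.942 in

S = 325/69 in ≈ 4.710 in; Ia = 65/69 in ≈ 0.942 in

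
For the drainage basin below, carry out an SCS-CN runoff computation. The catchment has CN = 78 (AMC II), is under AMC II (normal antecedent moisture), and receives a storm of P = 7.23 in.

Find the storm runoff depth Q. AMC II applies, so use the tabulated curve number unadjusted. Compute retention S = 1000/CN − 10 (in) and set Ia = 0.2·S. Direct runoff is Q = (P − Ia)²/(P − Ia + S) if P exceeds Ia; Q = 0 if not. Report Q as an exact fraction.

Q = 675844009/144288300 in ≈ 4.684 in

Average conditions: CN = 78 (no AMC adjustment).
Retention S: 1000/CN − 10 with CN=78.000 → S = 110/39 ≈ 2.821 in
Ia = 0.2·(110/39) = 22/39 in ≈ 0.564 in
Since P=7.230 > Ia=0.564: effective rainfall P−Ia = 25997/3900 in
Runoff Q = (P−Ia)²/(P−Ia+S) = (6.666)²/(6.666+2.821) = 675844009/144288300 ≈ 4.684 in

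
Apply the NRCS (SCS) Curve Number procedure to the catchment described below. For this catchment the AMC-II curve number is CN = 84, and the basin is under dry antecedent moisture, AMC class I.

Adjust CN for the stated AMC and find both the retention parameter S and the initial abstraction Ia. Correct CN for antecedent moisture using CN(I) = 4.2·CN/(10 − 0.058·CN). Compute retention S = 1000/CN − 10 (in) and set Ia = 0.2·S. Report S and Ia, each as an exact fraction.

Dry (AMC I): CN(I) = 4.2·84/(10 − 0.058·84) = (1764/5)/(641/125) = 44100/641 ≈ 68.799
Retention S: 1000/CN − 10 with CN=68.799 → S = 2000/441 ≈ 4.535 in
Ia = 0.2S: 0.2·4.535 = 0.907 in (exactly 400/441)

S = 2000/441 in ≈ 4.535 in; Ia = 400/441 in ≈ 0.907 in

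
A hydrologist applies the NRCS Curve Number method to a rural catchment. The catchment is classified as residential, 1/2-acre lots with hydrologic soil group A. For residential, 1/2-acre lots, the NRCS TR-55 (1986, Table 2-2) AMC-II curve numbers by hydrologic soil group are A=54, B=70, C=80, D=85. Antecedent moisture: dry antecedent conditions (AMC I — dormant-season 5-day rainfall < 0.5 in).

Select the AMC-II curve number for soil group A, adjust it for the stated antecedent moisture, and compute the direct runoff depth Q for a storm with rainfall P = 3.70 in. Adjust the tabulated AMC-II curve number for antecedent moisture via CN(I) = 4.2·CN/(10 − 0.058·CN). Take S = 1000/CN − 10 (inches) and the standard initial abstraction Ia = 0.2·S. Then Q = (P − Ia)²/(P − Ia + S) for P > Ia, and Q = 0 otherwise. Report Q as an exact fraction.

NRCS table: residential, 1/2-acre lots, soil group A → CN(II) = 54
CN(I) from CN(II)=54: (4.2·54)/(10 − 0.058·54) = 56700/1717 ≈ 33.023
Max retention: S = 1000/(56700/1717) − 10 = 11500/567 in (≈ 20.282 in)
Ia = 0.2S: 0.2·20.282 = 4.056 in (exactly 2300/567)
P = 3.700 ≤ Ia = 4.056 in: entire storm abstracted, Q = 0.

Q = 0 in ≈ 0.000 in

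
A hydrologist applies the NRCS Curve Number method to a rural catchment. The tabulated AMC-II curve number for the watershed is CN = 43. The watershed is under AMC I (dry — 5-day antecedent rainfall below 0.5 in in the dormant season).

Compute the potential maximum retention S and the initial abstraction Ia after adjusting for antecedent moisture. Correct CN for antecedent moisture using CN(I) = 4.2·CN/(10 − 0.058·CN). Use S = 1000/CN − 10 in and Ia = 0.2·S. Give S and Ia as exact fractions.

S = 9500/301 in ≈ 31.561 in; Ia = 1900/301 in ≈ 6.312 in

Adjust CN=43 to AMC I: 4.2·43/(10 − 0.058·43) → (903/5) ÷ (3753/500) = 30100/1251 ≈ 24.061
Max retention: S = 1000/(30100/1251) − 10 = 9500/301 in (≈ 31.561 in)
Initial abstraction Ia = S/5 = (9500/301)/5 = 1900/301 ≈ 6.312 in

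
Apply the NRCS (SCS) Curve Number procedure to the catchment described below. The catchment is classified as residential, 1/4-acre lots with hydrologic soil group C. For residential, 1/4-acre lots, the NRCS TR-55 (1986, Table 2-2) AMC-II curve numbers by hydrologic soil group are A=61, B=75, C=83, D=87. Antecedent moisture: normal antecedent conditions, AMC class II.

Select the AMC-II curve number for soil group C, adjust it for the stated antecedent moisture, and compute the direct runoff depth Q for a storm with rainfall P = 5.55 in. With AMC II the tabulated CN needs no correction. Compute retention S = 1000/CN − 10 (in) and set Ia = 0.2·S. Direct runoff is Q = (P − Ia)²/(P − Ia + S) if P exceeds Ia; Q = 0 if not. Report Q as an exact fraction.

Q = 72812089/19808780 in ≈ 3.676 in

NRCS table: residential, 1/4-acre lots, soil group C → CN(II) = 83
AMC II — tabulated CN = 83 applies directly.
Max retention: S = 1000/83 − 10 = 170/83 in (≈ 2.048 in)
Initial abstraction Ia = S/5 = (170/83)/5 = 34/83 ≈ 0.410 in
Excess rainfall: 5.550 − 0.410 = 5.140 in; P > Ia so Q > 0
Q = (8533/1660)²/((8533/1660) + 170/83) = (72812089/2755600)/(11933/1660) = 72812089/19808780 in ≈ 3.676 in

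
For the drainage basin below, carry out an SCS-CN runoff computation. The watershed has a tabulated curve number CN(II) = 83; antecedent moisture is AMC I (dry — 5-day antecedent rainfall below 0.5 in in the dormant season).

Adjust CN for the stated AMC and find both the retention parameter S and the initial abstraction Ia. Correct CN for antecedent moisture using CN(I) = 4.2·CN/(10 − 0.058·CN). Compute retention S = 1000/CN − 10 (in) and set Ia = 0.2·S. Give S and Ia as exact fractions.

Dry (AMC I): CN(I) = 4.2·83/(10 − 0.058·83) = (1743/5)/(2593/500) = 174300/2593 ≈ 67.219
S = 1000/(174300/2593) − 10 = 8500/1743 in ≈ 4.877 in
Ia = 0.2S: 0.2·4.877 = 0.975 in (exactly 1700/1743)

S = 8500/1743 in ≈ 4.877 in; Ia = 1700/1743 in ≈ 0.975 in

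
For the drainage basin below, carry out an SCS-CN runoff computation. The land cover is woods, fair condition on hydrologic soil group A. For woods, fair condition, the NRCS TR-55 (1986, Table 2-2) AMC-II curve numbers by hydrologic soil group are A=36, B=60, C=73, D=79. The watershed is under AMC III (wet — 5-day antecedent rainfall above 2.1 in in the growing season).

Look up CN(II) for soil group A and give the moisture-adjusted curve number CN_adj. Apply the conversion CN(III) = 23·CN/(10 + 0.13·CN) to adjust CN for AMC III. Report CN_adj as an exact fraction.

CN_adj = 20700/367 ≈ 56.403

NRCS table: woods, fair condition, soil group A → CN(II) = 36
Adjust CN=36 to AMC III: 23·36/(10 + 0.13·36) → 828 ÷ (367/25) = 20700/367 ≈ 56.403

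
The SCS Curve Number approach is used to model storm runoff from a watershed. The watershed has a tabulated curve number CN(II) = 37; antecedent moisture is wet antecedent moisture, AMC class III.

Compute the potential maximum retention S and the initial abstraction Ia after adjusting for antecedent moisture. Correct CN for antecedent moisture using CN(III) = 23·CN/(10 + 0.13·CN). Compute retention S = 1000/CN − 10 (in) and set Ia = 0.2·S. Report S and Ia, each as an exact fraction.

CN(III) from CN(II)=37: (23·37)/(10 + 0.13·37) = 85100/1481 ≈ 57.461
Retention S: 1000/CN − 10 with CN=57.461 → S = 6300/851 ≈ 7.403 in
Initial abstraction Ia = S/5 = (6300/851)/5 = 1260/851 ≈ 1.481 in

S = 6300/851 in ≈ 7.403 in; Ia = 1260/851 in ≈ 1.481 in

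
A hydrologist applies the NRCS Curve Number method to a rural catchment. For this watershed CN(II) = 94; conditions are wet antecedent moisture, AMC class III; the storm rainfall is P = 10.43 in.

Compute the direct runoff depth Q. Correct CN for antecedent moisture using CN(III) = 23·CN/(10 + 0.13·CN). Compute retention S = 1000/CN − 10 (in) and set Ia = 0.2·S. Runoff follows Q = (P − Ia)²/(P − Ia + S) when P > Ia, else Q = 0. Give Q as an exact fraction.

CN(III) from CN(II)=94: (23·94)/(10 + 0.13·94) = 108100/1111 ≈ 97.300
Retention S: 1000/CN − 10 with CN=97.300 → S = 300/1081 ≈ 0.278 in
Ia = 0.2·(300/1081) = 60/1081 in ≈ 0.056 in
P − Ia = 10.430 − 0.056 = 1121483/108100 ≈ 10.374 in (> 0, runoff occurs)
Q = (1121483/108100)²/((1121483/108100) + 300/1081) = (1257724119289/11685610000)/(1151483/108100) = 1257724119289/124475312300 in ≈ 10.104 in

Q = 1257724119289/124475312300 in ≈ 10.104 in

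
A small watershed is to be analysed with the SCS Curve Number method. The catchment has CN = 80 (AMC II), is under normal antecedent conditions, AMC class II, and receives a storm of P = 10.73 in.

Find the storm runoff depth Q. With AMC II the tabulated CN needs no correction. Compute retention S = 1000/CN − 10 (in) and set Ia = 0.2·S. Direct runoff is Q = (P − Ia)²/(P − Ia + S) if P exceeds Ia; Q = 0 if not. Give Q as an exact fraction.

Q = 1046529/127300 in ≈ 8.221 in

CN(II) = 80; AMC II needs no correction.
Retention S: 1000/CN − 10 with CN=80.000 → S = 5/2 ≈ 2.500 in
Initial abstraction Ia = S/5 = (5/2)/5 = 1/2 ≈ 0.500 in
Since P=10.730 > Ia=0.500: effective rainfall P−Ia = 1023/100 in
Q = (1023/100)²/((1023/100) + 5/2) = (1046529/10000)/(1273/100) = 1046529/127300 in ≈ 8.221 in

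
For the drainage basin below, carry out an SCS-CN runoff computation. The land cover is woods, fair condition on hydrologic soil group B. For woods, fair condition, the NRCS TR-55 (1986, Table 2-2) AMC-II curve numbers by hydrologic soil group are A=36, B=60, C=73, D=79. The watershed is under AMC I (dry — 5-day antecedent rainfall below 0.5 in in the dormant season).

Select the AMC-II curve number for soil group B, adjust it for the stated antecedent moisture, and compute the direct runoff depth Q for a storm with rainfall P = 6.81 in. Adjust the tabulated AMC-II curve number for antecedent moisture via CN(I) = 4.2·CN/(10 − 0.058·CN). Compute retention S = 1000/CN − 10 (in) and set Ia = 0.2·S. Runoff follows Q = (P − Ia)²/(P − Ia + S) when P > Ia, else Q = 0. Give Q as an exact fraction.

NRCS table: woods, fair condition, soil group B → CN(II) = 60
CN(I) from CN(II)=60: (4.2·60)/(10 − 0.058·60) = 6300/163 ≈ 38.650
Max retention: S = 1000/(6300/163) − 10 = 1000/63 in (≈ 15.873 in)
Initial abstraction Ia = S/5 = (1000/63)/5 = 200/63 ≈ 3.175 in
Excess rainfall: 6.810 − 3.175 = 3.635 in; P > Ia so Q > 0
Q: (22903/6300)² ÷ (122903/6300) = 524547409/774288900 in (≈ 0.677 in)

Q = 524547409/774288900 in ≈ 0.677 in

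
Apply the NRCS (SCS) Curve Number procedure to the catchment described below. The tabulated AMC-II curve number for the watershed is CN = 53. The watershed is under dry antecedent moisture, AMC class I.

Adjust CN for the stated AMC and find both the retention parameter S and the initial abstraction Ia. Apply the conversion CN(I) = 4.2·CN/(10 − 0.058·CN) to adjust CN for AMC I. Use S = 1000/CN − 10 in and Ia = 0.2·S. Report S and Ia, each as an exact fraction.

S = 23500/1113 in ≈ 21.114 in; Ia = 4700/1113 in ≈ 4.223 in

Dry (AMC I): CN(I) = 4.2·53/(10 − 0.058·53) = (1113/5)/(3463/500) = 111300/3463 ≈ 32.140
Max retention: S = 1000/(111300/3463) − 10 = 23500/1113 in (≈ 21.114 in)
Ia = 0.2S: 0.2·21.114 = 4.223 in (exactly 4700/1113)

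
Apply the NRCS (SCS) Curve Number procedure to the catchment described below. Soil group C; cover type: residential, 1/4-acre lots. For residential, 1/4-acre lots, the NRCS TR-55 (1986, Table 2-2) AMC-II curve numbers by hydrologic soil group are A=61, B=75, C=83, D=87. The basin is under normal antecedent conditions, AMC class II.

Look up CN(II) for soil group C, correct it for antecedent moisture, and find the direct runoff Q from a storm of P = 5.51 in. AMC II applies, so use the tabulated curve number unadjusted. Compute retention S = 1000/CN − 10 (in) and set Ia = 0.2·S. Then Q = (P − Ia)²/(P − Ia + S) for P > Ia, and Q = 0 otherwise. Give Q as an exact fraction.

NRCS table: residential, 1/4-acre lots, soil group C → CN(II) = 83
AMC II — tabulated CN = 83 applies directly.
S = 1000/83 − 10 = 170/83 in ≈ 2.048 in
Initial abstraction Ia = S/5 = (170/83)/5 = 34/83 ≈ 0.410 in
Excess rainfall: 5.510 − 0.410 = 5.100 in; P > Ia so Q > 0
Runoff Q = (P−Ia)²/(P−Ia+S) = (5.100)²/(5.100+2.048) = 1792082889/492463900 ≈ 3.639 in

Q = 1792082889/492463900 in ≈ 3.639 in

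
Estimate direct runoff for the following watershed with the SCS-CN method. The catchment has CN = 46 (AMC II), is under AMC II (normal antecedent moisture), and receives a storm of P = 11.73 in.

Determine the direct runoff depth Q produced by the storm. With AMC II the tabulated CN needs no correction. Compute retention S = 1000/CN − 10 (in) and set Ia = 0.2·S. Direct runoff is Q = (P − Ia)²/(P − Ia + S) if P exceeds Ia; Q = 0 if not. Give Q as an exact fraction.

CN(II) = 46; AMC II needs no correction.
Retention S: 1000/CN − 10 with CN=46.000 → S = 270/23 ≈ 11.739 in
Ia = 0.2S: 0.2·11.739 = 2.348 in (exactly 54/23)
Since P=11.730 > Ia=2.348: effective rainfall P−Ia = 21579/2300 in
Q = (21579/2300)²/((21579/2300) + 270/23) = (465653241/5290000)/(48579/2300) = 155217747/37243900 in ≈ 4.168 in

Q = 155217747/37243900 in ≈ 4.168 in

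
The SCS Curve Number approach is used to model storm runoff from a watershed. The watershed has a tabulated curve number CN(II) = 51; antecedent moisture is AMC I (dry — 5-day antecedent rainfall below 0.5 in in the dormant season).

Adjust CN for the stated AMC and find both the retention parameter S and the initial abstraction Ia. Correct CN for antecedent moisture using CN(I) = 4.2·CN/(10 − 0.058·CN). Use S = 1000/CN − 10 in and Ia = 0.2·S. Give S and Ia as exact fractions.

Adjust CN=51 to AMC I: 4.2·51/(10 − 0.058·51) → (1071/5) ÷ (3521/500) = 15300/503 ≈ 30.417
S = 1000/(15300/503) − 10 = 3500/153 in ≈ 22.876 in
Ia = 0.2S: 0.2·22.876 = 4.575 in (exactly 700/153)

S = 3500/153 in ≈ 22.876 in; Ia = 700/153 in ≈ 4.575 in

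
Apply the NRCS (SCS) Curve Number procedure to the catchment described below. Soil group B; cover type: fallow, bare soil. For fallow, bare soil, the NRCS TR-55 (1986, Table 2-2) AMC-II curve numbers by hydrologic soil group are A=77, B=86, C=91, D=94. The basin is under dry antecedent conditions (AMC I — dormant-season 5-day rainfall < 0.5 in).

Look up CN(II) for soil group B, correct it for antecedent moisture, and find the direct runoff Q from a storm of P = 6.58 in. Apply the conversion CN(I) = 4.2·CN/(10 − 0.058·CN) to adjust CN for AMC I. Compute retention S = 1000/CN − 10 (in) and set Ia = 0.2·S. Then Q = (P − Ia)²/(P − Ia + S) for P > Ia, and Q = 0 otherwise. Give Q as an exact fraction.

Q = 1401828481/402744450 in ≈ 3.481 in

NRCS table: fallow, bare soil, soil group B → CN(II) = 86
Adjust CN=86 to AMC I: 4.2·86/(10 − 0.058·86) → (1806/5) ÷ (1253/250) = 12900/179 ≈ 72.067
Max retention: S = 1000/(12900/179) − 10 = 500/129 in (≈ 3.876 in)
Ia = 0.2S: 0.2·3.876 = 0.775 in (exactly 100/129)
P − Ia = 6.580 − 0.775 = 37441/6450 ≈ 5.805 in (> 0, runoff occurs)
Q = (37441/6450)²/((37441/6450) + 500/129) = (1401828481/41602500)/(62441/6450) = 1401828481/402744450 in ≈ 3.481 in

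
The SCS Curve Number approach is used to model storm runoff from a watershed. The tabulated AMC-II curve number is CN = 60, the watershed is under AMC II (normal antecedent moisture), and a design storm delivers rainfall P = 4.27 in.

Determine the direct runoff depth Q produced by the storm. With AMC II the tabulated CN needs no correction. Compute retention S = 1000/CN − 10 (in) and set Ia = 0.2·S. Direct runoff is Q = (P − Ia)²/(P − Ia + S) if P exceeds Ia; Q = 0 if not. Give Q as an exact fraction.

Q = 776161/864300 in ≈ 0.898 in

AMC II — tabulated CN = 60 applies directly.
Retention S: 1000/CN − 10 with CN=60.000 → S = 20/3 ≈ 6.667 in
Initial abstraction Ia = S/5 = (20/3)/5 = 4/3 ≈ 1.333 in
P − Ia = 4.270 − 1.333 = 881/300 ≈ 2.937 in (> 0, runoff occurs)
Q: (881/300)² ÷ (2881/300) = 776161/864300 in (≈ 0.898 in)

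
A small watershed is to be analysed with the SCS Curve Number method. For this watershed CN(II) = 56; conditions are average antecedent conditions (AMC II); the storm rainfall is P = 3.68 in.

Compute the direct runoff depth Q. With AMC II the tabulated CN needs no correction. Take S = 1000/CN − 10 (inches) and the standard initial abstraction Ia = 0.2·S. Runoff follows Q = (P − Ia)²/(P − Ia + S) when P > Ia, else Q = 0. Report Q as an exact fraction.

Average conditions: CN = 56 (no AMC adjustment).
Max retention: S = 1000/56 − 10 = 55/7 in (≈ 7.857 in)
Initial abstraction Ia = S/5 = (55/7)/5 = 11/7 ≈ 1.571 in
P − Ia = 3.680 − 1.571 = 369/175 ≈ 2.109 in (> 0, runoff occurs)
Q: (369/175)² ÷ (1744/175) = 136161/305200 in (≈ 0.446 in)

Q = 136161/305200 in ≈ 0.446 in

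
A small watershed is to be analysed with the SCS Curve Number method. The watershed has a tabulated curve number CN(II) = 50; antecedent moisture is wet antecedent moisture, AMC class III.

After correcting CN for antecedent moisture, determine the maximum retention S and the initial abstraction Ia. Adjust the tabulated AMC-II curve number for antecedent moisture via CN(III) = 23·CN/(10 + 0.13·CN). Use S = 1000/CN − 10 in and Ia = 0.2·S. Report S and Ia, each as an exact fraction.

Wet (AMC III): CN(III) = 23·50/(10 + 0.13·50) = 1150/(33/2) = 2300/33 ≈ 69.697
Max retention: S = 1000/(2300/33) − 10 = 100/23 in (≈ 4.348 in)
Ia = 0.2·(100/23) = 20/23 in ≈ 0.870 in

S = 100/23 in ≈ 4.348 in; Ia = 20/23 in ≈ 0.870 in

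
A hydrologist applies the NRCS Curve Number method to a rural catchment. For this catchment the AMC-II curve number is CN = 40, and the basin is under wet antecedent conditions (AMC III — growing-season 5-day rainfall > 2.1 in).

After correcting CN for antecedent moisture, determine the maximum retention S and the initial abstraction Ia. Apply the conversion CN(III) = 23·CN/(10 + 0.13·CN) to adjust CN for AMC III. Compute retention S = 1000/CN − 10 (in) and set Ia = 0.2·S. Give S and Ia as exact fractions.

Adjust CN=40 to AMC III: 23·40/(10 + 0.13·40) → 920 ÷ (76/5) = 1150/19 ≈ 60.526
Retention S: 1000/CN − 10 with CN=60.526 → S = 150/23 ≈ 6.522 in
Ia = 0.2S: 0.2·6.522 = 1.304 in (exactly 30/23)

S = 150/23 in ≈ 6.522 in; Ia = 30/23 in ≈ 1.304 in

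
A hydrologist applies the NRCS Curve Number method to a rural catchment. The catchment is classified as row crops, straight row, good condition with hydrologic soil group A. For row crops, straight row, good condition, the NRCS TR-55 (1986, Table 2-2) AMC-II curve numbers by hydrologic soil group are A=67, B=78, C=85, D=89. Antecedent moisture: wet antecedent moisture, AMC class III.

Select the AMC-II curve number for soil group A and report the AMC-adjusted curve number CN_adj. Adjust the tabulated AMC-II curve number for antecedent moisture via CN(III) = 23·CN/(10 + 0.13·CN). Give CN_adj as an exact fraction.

NRCS table: row crops, straight row, good condition, soil group A → CN(II) = 67
Wet (AMC III): CN(III) = 23·67/(10 + 0.13·67) = 1541/(1871/100) = 154100/1871 ≈ 82.362

CN_adj = 154100/1871 ≈ 82.362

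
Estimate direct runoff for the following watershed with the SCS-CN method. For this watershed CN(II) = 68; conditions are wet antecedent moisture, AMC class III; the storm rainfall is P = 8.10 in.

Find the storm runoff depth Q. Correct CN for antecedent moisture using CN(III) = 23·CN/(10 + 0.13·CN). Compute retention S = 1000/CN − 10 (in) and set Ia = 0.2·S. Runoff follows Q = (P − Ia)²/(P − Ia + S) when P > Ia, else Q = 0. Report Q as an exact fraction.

Q = 904265041/148857610 in ≈ 6.075 in

Adjust CN=68 to AMC III: 23·68/(10 + 0.13·68) → 1564 ÷ (471/25) = 39100/471 ≈ 83.015
S = 1000/(39100/471) − 10 = 800/391 in ≈ 2.046 in
Ia = 0.2·(800/391) = 160/391 in ≈ 0.409 in
Excess rainfall: 8.100 − 0.409 = 7.691 in; P > Ia so Q > 0
Runoff Q = (P−Ia)²/(P−Ia+S) = (7.691)²/(7.691+2.046) = 904265041/148857610 ≈ 6.075 in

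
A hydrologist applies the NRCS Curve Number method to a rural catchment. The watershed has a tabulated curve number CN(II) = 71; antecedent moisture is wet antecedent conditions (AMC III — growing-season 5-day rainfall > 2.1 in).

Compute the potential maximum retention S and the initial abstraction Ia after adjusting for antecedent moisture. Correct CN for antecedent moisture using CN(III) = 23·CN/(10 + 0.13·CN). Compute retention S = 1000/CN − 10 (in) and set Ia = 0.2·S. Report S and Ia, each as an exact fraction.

S = 2900/1633 in ≈ 1.776 in; Ia = 580/1633 in ≈ 0.355 in

CN(III) from CN(II)=71: (23·71)/(10 + 0.13·71) = 163300/1923 ≈ 84.919
Max retention: S = 1000/(163300/1923) − 10 = 2900/1633 in (≈ 1.776 in)
Ia = 0.2·(2900/1633) = 580/1633 in ≈ 0.355 in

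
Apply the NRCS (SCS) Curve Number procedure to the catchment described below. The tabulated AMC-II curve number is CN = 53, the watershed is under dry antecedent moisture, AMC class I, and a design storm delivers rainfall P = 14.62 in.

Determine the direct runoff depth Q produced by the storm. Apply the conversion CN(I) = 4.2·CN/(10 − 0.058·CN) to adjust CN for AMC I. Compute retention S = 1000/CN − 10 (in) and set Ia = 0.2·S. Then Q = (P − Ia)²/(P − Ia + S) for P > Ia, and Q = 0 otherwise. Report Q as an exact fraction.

Q = 334781431609/97588006950 in ≈ 3.431 in

Dry (AMC I): CN(I) = 4.2·53/(10 − 0.058·53) = (1113/5)/(3463/500) = 111300/3463 ≈ 32.140
Max retention: S = 1000/(111300/3463) − 10 = 23500/1113 in (≈ 21.114 in)
Ia = 0.2·(23500/1113) = 4700/1113 in ≈ 4.223 in
Excess rainfall: 14.620 − 4.223 = 10.397 in; P > Ia so Q > 0
Q = (578603/55650)²/((578603/55650) + 23500/1113) = (334781431609/3096922500)/(1753603/55650) = 334781431609/97588006950 in ≈ 3.431 in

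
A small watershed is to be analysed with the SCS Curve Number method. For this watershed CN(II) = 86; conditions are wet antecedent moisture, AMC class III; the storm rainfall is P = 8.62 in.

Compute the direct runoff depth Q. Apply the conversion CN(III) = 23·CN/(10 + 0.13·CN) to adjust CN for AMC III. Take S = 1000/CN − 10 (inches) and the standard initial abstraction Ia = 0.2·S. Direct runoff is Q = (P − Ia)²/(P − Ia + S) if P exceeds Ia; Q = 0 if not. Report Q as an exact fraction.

Q = 175778109081/22463107550 in ≈ 7.825 in

Adjust CN=86 to AMC III: 23·86/(10 + 0.13·86) → 1978 ÷ (1059/50) = 98900/1059 ≈ 93.390
S = 1000/(98900/1059) − 10 = 700/989 in ≈ 0.708 in
Ia = 0.2·(700/989) = 140/989 in ≈ 0.142 in
Since P=8.620 > Ia=0.142: effective rainfall P−Ia = 419259/49450 in
Q = (419259/49450)²/((419259/49450) + 700/989) = (175778109081/2445302500)/(454259/49450) = 175778109081/22463107550 in ≈ 7.825 in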